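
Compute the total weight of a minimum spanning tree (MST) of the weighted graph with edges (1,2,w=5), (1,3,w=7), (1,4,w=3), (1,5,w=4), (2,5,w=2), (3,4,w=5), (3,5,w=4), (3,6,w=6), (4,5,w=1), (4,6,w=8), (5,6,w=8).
16 (MST edges: (1,4,w=3), (2,5,w=2), (3,5,w=4), (3,6,w=6), (4,5,w=1); sum of weights 3 + 2 + 4 + 6 + 1 = 16)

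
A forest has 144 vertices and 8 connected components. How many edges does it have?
136 (Each of the 8 component trees on V_i vertices has V_i - 1 edges; summing gives V - C = 144 - 8 = 136)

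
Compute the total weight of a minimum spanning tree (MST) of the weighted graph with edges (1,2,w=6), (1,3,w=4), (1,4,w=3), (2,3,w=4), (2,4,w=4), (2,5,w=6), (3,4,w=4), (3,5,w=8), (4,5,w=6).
17 (MST edges: (1,3,w=4), (1,4,w=3), (2,3,w=4), (2,5,w=6); sum of weights 4 + 3 + 4 + 6 = 17)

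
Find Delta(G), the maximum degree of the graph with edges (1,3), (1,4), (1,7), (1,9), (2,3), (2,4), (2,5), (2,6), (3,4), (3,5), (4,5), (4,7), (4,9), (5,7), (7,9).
6 (attained at vertex 4)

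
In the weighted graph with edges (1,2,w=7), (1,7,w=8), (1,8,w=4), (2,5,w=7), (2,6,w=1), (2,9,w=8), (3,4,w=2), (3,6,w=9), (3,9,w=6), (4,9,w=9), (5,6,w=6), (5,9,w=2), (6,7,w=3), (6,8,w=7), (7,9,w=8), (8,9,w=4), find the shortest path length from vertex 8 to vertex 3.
10 (path: 8 -> 9 -> 3; weights 4 + 6 = 10)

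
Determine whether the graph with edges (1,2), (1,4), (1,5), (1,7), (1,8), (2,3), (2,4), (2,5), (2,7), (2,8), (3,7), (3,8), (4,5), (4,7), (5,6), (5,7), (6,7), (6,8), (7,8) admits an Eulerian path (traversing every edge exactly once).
No (6 vertices have odd degree: {1, 3, 5, 6, 7, 8}; Eulerian path requires 0 or 2)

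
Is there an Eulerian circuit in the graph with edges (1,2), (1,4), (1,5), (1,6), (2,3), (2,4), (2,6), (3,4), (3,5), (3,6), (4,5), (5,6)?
Yes (the graph is connected and all 6 vertices have even degree)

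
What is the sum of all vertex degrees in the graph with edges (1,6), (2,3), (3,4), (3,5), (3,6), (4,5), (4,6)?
14 (handshake: sum of degrees = 2|E| = 2 x 7 = 14)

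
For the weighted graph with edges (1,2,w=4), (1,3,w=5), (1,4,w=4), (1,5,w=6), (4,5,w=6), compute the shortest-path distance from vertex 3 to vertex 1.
5 (path: 3 -> 1; weights 5 = 5)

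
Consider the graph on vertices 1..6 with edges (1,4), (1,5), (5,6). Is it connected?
No, it has 3 components: {1, 4, 5, 6}, {2}, {3}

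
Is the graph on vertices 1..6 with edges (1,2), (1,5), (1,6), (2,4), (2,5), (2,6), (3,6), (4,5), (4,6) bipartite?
No (odd cycle of length 3: 5 -> 1 -> 2 -> 5)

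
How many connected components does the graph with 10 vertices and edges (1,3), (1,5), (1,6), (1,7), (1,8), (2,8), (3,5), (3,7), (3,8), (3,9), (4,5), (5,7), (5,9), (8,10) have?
1 (components: {1, 2, 3, 4, 5, 6, 7, 8, 9, 10})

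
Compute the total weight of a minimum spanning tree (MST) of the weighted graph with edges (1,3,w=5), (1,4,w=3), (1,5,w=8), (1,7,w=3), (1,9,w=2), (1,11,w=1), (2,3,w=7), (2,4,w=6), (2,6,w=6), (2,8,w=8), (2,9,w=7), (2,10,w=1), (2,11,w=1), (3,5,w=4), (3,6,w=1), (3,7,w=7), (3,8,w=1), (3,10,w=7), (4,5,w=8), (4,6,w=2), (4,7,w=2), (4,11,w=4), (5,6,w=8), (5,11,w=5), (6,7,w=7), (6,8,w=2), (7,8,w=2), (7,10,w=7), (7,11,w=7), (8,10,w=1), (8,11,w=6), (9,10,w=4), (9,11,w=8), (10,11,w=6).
16 (MST edges: (1,9,w=2), (1,11,w=1), (2,10,w=1), (2,11,w=1), (3,5,w=4), (3,6,w=1), (3,8,w=1), (4,6,w=2), (4,7,w=2), (8,10,w=1); sum of weights 2 + 1 + 1 + 1 + 4 + 1 + 1 + 2 + 2 + 1 = 16)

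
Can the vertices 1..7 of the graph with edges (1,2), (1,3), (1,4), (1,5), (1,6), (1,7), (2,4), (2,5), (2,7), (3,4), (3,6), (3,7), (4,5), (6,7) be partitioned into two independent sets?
No (odd cycle of length 3: 5 -> 1 -> 2 -> 5)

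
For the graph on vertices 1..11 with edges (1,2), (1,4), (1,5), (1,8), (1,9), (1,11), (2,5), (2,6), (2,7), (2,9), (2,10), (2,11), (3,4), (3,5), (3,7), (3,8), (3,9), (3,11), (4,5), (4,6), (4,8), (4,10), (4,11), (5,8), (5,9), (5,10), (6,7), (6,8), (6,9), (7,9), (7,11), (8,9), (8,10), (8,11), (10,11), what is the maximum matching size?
5 (matching: (1,8), (2,10), (4,6), (5,9), (7,11); upper bound floor(n/2) = floor(11/2) = 5)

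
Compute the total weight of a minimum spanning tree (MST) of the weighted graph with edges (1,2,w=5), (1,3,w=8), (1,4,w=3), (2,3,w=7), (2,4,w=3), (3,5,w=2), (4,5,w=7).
15 (MST edges: (1,4,w=3), (2,3,w=7), (2,4,w=3), (3,5,w=2); sum of weights 3 + 7 + 3 + 2 = 15)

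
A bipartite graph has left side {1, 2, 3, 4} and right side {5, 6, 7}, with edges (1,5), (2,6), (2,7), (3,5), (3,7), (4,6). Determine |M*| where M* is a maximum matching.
3 (matching: (1,5), (2,7), (4,6); upper bound min(|L|,|R|) = min(4,3) = 3)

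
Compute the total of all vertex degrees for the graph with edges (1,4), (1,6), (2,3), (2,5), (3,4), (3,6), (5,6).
14 (handshake: sum of degrees = 2|E| = 2 x 7 = 14)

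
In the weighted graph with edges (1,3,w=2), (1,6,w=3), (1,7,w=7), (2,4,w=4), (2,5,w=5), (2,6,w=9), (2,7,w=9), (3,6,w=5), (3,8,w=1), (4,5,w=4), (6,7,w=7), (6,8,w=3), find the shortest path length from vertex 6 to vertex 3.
4 (path: 6 -> 8 -> 3; weights 3 + 1 = 4)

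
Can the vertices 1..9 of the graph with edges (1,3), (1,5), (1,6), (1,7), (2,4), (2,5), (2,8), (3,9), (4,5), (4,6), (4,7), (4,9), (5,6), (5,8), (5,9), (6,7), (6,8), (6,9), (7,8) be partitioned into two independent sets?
No (odd cycle of length 3: 5 -> 1 -> 6 -> 5)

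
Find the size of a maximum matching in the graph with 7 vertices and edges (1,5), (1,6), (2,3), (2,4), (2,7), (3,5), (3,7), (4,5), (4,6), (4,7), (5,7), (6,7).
3 (matching: (1,6), (2,4), (5,7); upper bound floor(n/2) = floor(7/2) = 3)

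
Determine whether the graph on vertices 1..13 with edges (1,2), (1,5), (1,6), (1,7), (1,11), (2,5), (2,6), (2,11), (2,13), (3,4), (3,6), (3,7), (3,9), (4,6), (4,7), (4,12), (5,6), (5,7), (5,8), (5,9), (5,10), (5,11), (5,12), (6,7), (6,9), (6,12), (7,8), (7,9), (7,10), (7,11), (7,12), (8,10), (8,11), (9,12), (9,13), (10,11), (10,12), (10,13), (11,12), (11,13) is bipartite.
No (odd cycle of length 3: 5 -> 1 -> 11 -> 5)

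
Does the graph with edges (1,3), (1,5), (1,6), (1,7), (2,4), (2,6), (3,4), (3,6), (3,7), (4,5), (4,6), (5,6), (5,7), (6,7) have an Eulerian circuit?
Yes (the graph is connected and all 7 vertices have even degree)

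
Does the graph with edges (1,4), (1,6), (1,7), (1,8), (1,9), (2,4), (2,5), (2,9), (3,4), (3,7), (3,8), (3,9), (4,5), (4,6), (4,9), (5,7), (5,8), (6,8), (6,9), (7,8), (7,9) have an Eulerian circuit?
No (4 vertices have odd degree: {1, 2, 7, 8}; Eulerian circuit requires 0)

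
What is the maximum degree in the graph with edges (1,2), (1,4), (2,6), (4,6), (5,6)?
3 (attained at vertex 6)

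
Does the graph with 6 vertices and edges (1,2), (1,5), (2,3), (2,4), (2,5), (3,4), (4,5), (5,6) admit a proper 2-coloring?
No (odd cycle of length 3: 5 -> 1 -> 2 -> 5)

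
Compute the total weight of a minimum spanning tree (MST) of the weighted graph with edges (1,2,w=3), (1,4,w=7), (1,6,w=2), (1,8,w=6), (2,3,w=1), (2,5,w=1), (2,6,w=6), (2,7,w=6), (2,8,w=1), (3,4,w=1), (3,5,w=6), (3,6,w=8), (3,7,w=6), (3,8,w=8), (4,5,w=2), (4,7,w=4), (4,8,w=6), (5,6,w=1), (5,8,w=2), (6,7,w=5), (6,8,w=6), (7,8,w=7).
11 (MST edges: (1,6,w=2), (2,3,w=1), (2,5,w=1), (2,8,w=1), (3,4,w=1), (4,7,w=4), (5,6,w=1); sum of weights 2 + 1 + 1 + 1 + 1 + 4 + 1 = 11)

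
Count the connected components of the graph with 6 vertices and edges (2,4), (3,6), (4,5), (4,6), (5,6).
2 (components: {1}, {2, 3, 4, 5, 6})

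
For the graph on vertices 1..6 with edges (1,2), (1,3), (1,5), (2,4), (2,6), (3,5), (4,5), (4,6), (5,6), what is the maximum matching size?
3 (matching: (1,2), (3,5), (4,6); upper bound floor(n/2) = floor(6/2) = 3)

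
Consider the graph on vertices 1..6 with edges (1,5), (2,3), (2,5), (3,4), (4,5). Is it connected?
No, it has 2 components: {1, 2, 3, 4, 5}, {6}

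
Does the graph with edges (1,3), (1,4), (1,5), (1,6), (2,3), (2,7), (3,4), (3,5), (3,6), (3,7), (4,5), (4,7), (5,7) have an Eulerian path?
Yes — and in fact it has an Eulerian circuit (the graph is connected and all 7 vertices have even degree)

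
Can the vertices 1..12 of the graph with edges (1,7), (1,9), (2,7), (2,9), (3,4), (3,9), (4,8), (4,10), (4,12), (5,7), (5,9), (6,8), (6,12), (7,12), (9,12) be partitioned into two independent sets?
Yes. Partition: {1, 2, 3, 5, 8, 10, 11, 12}, {4, 6, 7, 9}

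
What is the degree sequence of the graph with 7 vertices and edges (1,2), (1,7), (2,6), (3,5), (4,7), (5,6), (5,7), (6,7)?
[4, 3, 3, 2, 2, 1, 1] (degrees: deg(1)=2, deg(2)=2, deg(3)=1, deg(4)=1, deg(5)=3, deg(6)=3, deg(7)=4)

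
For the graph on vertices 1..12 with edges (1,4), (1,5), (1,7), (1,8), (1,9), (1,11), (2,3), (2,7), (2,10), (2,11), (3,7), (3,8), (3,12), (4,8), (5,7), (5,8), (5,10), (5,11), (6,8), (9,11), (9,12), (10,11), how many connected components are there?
1 (components: {1, 2, 3, 4, 5, 6, 7, 8, 9, 10, 11, 12})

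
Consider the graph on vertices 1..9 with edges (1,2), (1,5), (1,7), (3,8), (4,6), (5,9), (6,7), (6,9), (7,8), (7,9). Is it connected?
Yes (BFS from 1 visits [1, 2, 5, 7, 9, 6, 8, 4, 3] — all 9 vertices reached)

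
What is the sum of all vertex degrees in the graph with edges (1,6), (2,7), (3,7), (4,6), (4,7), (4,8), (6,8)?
14 (handshake: sum of degrees = 2|E| = 2 x 7 = 14)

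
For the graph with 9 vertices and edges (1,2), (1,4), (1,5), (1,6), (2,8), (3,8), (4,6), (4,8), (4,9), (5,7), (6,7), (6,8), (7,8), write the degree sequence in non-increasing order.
[5, 4, 4, 4, 3, 2, 2, 1, 1] (degrees: deg(1)=4, deg(2)=2, deg(3)=1, deg(4)=4, deg(5)=2, deg(6)=4, deg(7)=3, deg(8)=5, deg(9)=1)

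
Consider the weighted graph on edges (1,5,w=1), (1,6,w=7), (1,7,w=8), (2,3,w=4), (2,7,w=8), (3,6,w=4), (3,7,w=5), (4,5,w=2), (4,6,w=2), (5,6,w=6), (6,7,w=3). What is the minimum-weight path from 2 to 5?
12 (path: 2 -> 3 -> 6 -> 4 -> 5; weights 4 + 4 + 2 + 2 = 12)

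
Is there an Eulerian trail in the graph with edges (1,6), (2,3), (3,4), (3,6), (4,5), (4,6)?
No (6 vertices have odd degree: {1, 2, 3, 4, 5, 6}; Eulerian path requires 0 or 2)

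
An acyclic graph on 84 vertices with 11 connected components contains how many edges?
73 (Each of the 11 component trees on V_i vertices has V_i - 1 edges; summing gives V - C = 84 - 11 = 73)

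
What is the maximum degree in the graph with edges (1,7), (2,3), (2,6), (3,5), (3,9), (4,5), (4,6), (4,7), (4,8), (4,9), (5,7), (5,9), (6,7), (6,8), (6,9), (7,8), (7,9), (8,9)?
6 (attained at vertices 7, 9)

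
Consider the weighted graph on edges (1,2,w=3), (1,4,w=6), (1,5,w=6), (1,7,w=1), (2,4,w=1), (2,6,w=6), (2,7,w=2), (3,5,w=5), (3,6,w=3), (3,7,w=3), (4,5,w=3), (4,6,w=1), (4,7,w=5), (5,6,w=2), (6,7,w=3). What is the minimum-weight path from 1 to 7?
1 (path: 1 -> 7; weights 1 = 1)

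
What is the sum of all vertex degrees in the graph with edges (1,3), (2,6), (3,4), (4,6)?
8 (handshake: sum of degrees = 2|E| = 2 x 4 = 8)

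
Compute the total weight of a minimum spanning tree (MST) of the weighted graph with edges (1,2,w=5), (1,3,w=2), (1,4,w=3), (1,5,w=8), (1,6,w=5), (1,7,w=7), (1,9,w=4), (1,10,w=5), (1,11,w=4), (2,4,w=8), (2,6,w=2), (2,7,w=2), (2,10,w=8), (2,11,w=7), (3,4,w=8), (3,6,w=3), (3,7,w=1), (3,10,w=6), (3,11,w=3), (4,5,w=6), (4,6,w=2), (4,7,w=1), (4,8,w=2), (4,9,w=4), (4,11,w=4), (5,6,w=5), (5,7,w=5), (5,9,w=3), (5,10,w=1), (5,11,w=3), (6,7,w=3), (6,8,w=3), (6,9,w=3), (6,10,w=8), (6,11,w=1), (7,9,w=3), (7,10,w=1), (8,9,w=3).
16 (MST edges: (1,3,w=2), (2,6,w=2), (2,7,w=2), (3,7,w=1), (4,7,w=1), (4,8,w=2), (5,9,w=3), (5,10,w=1), (6,11,w=1), (7,10,w=1); sum of weights 2 + 2 + 2 + 1 + 1 + 2 + 3 + 1 + 1 + 1 = 16)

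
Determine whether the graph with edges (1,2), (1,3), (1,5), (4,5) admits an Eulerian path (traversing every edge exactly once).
No (4 vertices have odd degree: {1, 2, 3, 4}; Eulerian path requires 0 or 2)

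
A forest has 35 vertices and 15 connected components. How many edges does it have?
20 (Each of the 15 component trees on V_i vertices has V_i - 1 edges; summing gives V - C = 35 - 15 = 20)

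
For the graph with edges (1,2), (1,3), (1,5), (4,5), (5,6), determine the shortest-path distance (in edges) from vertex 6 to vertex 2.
3 (path: 6 -> 5 -> 1 -> 2, 3 edges)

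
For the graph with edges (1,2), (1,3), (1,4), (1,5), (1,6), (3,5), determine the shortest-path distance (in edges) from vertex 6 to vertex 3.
2 (path: 6 -> 1 -> 3, 2 edges)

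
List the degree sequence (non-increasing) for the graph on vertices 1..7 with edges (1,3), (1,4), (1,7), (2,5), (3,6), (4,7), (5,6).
[3, 2, 2, 2, 2, 2, 1] (degrees: deg(1)=3, deg(2)=1, deg(3)=2, deg(4)=2, deg(5)=2, deg(6)=2, deg(7)=2)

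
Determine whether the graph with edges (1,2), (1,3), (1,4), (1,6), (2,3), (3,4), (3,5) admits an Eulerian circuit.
No (2 vertices have odd degree: {5, 6}; Eulerian circuit requires 0)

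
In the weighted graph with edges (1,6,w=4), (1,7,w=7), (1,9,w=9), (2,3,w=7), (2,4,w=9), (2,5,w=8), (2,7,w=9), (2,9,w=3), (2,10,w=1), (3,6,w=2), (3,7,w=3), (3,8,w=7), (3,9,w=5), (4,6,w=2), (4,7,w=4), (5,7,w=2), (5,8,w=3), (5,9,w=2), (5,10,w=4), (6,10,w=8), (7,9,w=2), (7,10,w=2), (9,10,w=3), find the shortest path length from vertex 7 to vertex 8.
5 (path: 7 -> 5 -> 8; weights 2 + 3 = 5)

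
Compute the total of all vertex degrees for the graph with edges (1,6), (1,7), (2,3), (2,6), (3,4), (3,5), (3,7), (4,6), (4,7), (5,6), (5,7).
22 (handshake: sum of degrees = 2|E| = 2 x 11 = 22)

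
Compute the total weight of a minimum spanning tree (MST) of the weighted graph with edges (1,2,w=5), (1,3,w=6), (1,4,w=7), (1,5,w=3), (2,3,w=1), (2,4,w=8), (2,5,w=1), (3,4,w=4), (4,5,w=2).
7 (MST edges: (1,5,w=3), (2,3,w=1), (2,5,w=1), (4,5,w=2); sum of weights 3 + 1 + 1 + 2 = 7)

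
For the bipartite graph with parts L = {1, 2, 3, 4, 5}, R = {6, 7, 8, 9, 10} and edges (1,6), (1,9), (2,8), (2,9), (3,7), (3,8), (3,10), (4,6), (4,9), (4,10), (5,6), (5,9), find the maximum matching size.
5 (matching: (1,9), (2,8), (3,7), (4,10), (5,6); upper bound min(|L|,|R|) = min(5,5) = 5)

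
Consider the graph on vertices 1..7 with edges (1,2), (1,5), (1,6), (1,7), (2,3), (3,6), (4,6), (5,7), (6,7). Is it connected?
Yes (BFS from 1 visits [1, 2, 5, 6, 7, 3, 4] — all 7 vertices reached)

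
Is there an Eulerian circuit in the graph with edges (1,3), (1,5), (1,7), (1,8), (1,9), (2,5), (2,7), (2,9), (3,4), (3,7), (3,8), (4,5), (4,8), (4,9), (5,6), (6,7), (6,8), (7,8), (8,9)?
No (4 vertices have odd degree: {1, 2, 6, 7}; Eulerian circuit requires 0)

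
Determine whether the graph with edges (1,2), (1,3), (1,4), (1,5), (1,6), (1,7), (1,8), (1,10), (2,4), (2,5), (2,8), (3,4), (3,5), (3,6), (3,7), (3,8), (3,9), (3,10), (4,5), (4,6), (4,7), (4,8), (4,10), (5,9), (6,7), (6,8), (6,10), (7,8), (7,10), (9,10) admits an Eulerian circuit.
No (2 vertices have odd degree: {5, 9}; Eulerian circuit requires 0)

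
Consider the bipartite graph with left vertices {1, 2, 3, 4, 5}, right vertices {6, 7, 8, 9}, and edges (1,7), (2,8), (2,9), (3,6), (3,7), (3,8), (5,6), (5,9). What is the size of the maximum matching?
4 (matching: (1,7), (2,9), (3,8), (5,6); upper bound min(|L|,|R|) = min(5,4) = 4)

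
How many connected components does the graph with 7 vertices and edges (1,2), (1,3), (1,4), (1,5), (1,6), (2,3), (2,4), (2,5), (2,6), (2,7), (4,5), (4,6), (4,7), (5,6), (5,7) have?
1 (components: {1, 2, 3, 4, 5, 6, 7})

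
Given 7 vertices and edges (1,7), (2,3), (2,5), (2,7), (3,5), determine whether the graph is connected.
No, it has 3 components: {1, 2, 3, 5, 7}, {4}, {6}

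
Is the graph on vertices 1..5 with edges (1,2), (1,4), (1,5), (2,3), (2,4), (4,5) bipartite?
No (odd cycle of length 3: 2 -> 1 -> 4 -> 2)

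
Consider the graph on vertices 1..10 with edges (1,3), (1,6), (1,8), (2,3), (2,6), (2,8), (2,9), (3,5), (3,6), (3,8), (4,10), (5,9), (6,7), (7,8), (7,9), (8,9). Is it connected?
No, it has 2 components: {1, 2, 3, 5, 6, 7, 8, 9}, {4, 10}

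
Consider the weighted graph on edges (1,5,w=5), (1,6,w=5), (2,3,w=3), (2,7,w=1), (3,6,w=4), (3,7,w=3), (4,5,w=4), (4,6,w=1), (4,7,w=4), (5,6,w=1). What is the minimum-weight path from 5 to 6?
1 (path: 5 -> 6; weights 1 = 1)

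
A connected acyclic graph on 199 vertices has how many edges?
198 (A tree on V vertices has V - 1 edges, so 199 - 1 = 198)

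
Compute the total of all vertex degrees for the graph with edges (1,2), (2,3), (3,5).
6 (handshake: sum of degrees = 2|E| = 2 x 3 = 6)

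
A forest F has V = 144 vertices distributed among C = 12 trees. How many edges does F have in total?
132 (Each of the 12 component trees on V_i vertices has V_i - 1 edges; summing gives V - C = 144 - 12 = 132)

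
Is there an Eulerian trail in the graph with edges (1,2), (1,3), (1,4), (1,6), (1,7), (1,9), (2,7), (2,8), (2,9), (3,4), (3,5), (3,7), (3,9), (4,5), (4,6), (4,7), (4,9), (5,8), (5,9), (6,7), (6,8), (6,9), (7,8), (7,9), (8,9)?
No (4 vertices have odd degree: {3, 6, 7, 8}; Eulerian path requires 0 or 2)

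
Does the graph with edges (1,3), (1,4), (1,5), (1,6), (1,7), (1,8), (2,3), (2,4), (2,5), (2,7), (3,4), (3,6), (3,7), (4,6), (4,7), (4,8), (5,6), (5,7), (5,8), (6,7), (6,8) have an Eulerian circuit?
No (2 vertices have odd degree: {3, 5}; Eulerian circuit requires 0)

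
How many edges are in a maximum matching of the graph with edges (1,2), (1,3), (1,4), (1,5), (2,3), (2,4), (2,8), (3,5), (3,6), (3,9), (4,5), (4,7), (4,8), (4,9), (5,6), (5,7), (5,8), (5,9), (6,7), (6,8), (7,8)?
4 (matching: (2,8), (3,6), (4,9), (5,7); upper bound floor(n/2) = floor(9/2) = 4)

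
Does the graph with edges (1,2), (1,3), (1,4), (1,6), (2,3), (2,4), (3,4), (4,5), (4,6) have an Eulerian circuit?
No (4 vertices have odd degree: {2, 3, 4, 5}; Eulerian circuit requires 0)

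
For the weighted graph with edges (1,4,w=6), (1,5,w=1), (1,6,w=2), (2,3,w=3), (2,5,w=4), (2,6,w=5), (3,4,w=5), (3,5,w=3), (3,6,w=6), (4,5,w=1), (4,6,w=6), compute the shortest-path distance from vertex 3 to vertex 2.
3 (path: 3 -> 2; weights 3 = 3)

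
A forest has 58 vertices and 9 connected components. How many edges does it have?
49 (Each of the 9 component trees on V_i vertices has V_i - 1 edges; summing gives V - C = 58 - 9 = 49)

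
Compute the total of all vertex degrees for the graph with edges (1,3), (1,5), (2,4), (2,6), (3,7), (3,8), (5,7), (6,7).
16 (handshake: sum of degrees = 2|E| = 2 x 8 = 16)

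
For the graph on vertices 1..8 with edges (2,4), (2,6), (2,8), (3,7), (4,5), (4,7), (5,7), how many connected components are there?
2 (components: {1}, {2, 3, 4, 5, 6, 7, 8})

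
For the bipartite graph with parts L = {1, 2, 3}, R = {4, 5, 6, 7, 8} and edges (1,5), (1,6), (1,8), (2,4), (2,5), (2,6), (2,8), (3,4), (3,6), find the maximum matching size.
3 (matching: (1,8), (2,5), (3,6); upper bound min(|L|,|R|) = min(3,5) = 3)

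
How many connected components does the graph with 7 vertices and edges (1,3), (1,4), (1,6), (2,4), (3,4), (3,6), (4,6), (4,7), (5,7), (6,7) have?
1 (components: {1, 2, 3, 4, 5, 6, 7})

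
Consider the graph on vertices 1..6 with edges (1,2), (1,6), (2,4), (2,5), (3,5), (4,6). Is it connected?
Yes (BFS from 1 visits [1, 2, 6, 4, 5, 3] — all 6 vertices reached)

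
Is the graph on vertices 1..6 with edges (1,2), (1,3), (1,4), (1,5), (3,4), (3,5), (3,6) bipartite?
No (odd cycle of length 3: 5 -> 1 -> 3 -> 5)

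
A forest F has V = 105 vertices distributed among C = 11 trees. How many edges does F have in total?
94 (Each of the 11 component trees on V_i vertices has V_i - 1 edges; summing gives V - C = 105 - 11 = 94)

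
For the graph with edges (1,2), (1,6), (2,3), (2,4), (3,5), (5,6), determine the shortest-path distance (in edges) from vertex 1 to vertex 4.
2 (path: 1 -> 2 -> 4, 2 edges)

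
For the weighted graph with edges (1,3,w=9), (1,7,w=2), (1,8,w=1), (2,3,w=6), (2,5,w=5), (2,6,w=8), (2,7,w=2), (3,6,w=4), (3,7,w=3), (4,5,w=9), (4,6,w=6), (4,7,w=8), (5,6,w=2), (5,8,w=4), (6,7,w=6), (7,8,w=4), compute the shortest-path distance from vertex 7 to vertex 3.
3 (path: 7 -> 3; weights 3 = 3)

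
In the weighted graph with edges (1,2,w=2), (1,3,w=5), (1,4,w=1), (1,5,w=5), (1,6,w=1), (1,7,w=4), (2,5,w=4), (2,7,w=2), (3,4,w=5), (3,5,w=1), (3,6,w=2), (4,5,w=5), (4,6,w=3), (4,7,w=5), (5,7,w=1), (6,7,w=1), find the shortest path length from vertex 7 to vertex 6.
1 (path: 7 -> 6; weights 1 = 1)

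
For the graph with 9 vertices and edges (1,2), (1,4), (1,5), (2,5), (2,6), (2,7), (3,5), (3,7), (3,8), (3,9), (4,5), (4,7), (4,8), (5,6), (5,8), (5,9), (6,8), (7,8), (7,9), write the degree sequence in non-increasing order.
[7, 5, 5, 4, 4, 4, 3, 3, 3] (degrees: deg(1)=3, deg(2)=4, deg(3)=4, deg(4)=4, deg(5)=7, deg(6)=3, deg(7)=5, deg(8)=5, deg(9)=3)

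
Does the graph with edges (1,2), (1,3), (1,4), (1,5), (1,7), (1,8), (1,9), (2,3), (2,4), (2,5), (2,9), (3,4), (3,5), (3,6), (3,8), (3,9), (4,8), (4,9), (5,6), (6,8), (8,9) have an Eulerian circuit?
No (8 vertices have odd degree: {1, 2, 3, 4, 6, 7, 8, 9}; Eulerian circuit requires 0)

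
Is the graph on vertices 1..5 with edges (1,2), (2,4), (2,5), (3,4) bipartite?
Yes. Partition: {1, 4, 5}, {2, 3}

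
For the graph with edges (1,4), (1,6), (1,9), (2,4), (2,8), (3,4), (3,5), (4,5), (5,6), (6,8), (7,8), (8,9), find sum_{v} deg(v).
24 (handshake: sum of degrees = 2|E| = 2 x 12 = 24)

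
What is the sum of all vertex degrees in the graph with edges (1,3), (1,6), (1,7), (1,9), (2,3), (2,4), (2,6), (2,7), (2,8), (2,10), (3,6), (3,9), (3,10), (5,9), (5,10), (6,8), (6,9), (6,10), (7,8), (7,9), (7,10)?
42 (handshake: sum of degrees = 2|E| = 2 x 21 = 42)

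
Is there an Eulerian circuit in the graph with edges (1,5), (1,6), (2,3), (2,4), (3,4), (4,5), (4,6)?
Yes (the graph is connected and all 6 vertices have even degree)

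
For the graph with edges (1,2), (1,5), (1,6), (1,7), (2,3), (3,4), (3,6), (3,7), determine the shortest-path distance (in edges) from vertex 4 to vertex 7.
2 (path: 4 -> 3 -> 7, 2 edges)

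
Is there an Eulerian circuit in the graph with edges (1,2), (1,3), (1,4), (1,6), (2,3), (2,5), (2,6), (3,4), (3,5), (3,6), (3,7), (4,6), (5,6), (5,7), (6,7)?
No (2 vertices have odd degree: {4, 7}; Eulerian circuit requires 0)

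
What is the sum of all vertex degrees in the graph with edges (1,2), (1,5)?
4 (handshake: sum of degrees = 2|E| = 2 x 2 = 4)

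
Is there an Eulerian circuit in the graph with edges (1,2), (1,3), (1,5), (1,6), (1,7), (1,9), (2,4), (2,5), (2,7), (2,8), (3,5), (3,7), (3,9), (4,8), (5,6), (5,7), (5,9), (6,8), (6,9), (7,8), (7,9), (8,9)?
No (2 vertices have odd degree: {2, 8}; Eulerian circuit requires 0)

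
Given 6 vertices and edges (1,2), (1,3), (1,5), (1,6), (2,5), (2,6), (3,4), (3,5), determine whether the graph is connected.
Yes (BFS from 1 visits [1, 2, 3, 5, 6, 4] — all 6 vertices reached)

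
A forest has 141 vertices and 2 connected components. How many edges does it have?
139 (Each of the 2 component trees on V_i vertices has V_i - 1 edges; summing gives V - C = 141 - 2 = 139)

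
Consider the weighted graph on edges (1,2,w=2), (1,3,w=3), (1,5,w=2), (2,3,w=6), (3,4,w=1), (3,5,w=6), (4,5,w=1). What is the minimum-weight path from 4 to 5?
1 (path: 4 -> 5; weights 1 = 1)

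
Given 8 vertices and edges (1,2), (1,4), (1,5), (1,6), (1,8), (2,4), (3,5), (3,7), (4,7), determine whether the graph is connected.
Yes (BFS from 1 visits [1, 2, 4, 5, 6, 8, 7, 3] — all 8 vertices reached)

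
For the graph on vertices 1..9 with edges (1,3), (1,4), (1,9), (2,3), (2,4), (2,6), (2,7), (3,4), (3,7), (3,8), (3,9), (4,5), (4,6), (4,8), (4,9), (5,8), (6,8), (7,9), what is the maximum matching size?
4 (matching: (2,6), (3,7), (4,9), (5,8); upper bound floor(n/2) = floor(9/2) = 4)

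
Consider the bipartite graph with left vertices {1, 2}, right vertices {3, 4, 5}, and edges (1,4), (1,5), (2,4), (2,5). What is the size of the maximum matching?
2 (matching: (1,5), (2,4); upper bound min(|L|,|R|) = min(2,3) = 2)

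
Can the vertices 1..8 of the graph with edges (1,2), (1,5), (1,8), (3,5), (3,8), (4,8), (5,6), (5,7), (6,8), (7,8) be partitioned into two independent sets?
Yes. Partition: {1, 3, 4, 6, 7}, {2, 5, 8}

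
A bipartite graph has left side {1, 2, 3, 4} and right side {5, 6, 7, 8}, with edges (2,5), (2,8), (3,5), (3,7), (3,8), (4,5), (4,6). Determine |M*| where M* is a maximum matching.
3 (matching: (2,8), (3,7), (4,6); upper bound min(|L|,|R|) = min(4,4) = 4)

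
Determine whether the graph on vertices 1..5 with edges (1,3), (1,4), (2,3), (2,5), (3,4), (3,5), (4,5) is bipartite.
No (odd cycle of length 3: 3 -> 1 -> 4 -> 3)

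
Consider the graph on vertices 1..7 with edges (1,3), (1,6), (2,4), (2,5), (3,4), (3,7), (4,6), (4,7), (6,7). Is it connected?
Yes (BFS from 1 visits [1, 3, 6, 4, 7, 2, 5] — all 7 vertices reached)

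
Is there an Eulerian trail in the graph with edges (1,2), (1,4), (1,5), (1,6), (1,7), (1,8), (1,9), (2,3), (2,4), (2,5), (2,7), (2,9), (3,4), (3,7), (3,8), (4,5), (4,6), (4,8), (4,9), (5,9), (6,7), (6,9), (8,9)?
Yes (the graph is connected and exactly 2 vertices have odd degree: {1, 4}; any Eulerian path must start and end at those)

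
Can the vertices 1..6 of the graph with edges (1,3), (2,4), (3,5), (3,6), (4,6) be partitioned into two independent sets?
Yes. Partition: {1, 2, 5, 6}, {3, 4}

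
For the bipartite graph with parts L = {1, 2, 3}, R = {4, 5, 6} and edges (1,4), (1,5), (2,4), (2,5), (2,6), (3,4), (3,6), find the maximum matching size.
3 (matching: (1,5), (2,6), (3,4); upper bound min(|L|,|R|) = min(3,3) = 3)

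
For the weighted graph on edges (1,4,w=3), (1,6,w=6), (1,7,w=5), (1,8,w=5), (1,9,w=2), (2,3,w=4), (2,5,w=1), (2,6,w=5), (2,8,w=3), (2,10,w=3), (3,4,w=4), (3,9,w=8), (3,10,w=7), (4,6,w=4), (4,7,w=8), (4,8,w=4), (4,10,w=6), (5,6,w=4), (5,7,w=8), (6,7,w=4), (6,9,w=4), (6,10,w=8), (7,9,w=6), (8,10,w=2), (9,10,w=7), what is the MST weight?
27 (MST edges: (1,4,w=3), (1,9,w=2), (2,3,w=4), (2,5,w=1), (2,10,w=3), (3,4,w=4), (4,6,w=4), (6,7,w=4), (8,10,w=2); sum of weights 3 + 2 + 4 + 1 + 3 + 4 + 4 + 4 + 2 = 27)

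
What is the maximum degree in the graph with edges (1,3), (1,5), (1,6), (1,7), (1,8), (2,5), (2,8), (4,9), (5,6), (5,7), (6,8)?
5 (attained at vertex 1)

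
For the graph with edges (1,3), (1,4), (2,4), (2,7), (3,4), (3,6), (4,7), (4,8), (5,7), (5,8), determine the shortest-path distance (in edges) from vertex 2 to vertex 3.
2 (path: 2 -> 4 -> 3, 2 edges)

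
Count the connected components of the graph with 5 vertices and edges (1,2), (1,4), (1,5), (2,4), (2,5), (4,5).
2 (components: {1, 2, 4, 5}, {3})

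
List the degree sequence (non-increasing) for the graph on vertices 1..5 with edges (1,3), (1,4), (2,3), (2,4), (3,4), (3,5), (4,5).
[4, 4, 2, 2, 2] (degrees: deg(1)=2, deg(2)=2, deg(3)=4, deg(4)=4, deg(5)=2)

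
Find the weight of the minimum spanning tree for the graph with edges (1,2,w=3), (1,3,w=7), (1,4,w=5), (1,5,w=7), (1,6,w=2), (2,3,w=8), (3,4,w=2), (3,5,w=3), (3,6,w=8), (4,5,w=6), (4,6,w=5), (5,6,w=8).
15 (MST edges: (1,2,w=3), (1,4,w=5), (1,6,w=2), (3,4,w=2), (3,5,w=3); sum of weights 3 + 5 + 2 + 2 + 3 = 15)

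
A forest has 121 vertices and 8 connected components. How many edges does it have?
113 (Each of the 8 component trees on V_i vertices has V_i - 1 edges; summing gives V - C = 121 - 8 = 113)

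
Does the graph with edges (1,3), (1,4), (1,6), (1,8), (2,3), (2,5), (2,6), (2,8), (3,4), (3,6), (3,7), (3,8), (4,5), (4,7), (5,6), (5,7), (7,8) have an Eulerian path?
Yes — and in fact it has an Eulerian circuit (the graph is connected and all 8 vertices have even degree)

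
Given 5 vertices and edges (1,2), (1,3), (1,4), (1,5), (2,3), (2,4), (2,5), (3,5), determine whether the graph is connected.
Yes (BFS from 1 visits [1, 2, 3, 4, 5] — all 5 vertices reached)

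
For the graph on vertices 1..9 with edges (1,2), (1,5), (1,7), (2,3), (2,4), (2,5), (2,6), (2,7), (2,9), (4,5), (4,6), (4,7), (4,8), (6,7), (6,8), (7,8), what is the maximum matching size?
4 (matching: (1,7), (2,9), (4,5), (6,8); upper bound floor(n/2) = floor(9/2) = 4)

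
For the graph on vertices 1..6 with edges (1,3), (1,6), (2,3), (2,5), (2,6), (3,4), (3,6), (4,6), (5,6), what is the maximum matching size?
3 (matching: (1,6), (2,5), (3,4); upper bound floor(n/2) = floor(6/2) = 3)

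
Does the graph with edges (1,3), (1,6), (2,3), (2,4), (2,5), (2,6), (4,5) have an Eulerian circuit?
Yes (the graph is connected and all 6 vertices have even degree)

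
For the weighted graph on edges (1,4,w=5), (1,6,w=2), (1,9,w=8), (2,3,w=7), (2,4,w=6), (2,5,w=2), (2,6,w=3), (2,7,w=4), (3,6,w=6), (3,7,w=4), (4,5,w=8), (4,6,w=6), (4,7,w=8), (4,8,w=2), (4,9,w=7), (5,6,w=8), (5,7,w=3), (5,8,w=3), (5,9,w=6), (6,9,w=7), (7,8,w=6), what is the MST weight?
25 (MST edges: (1,6,w=2), (2,5,w=2), (2,6,w=3), (3,7,w=4), (4,8,w=2), (5,7,w=3), (5,8,w=3), (5,9,w=6); sum of weights 2 + 2 + 3 + 4 + 2 + 3 + 3 + 6 = 25)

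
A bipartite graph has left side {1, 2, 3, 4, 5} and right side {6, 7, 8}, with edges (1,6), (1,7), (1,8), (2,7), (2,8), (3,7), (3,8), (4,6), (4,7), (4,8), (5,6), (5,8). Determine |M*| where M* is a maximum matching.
3 (matching: (1,8), (2,7), (4,6); upper bound min(|L|,|R|) = min(5,3) = 3)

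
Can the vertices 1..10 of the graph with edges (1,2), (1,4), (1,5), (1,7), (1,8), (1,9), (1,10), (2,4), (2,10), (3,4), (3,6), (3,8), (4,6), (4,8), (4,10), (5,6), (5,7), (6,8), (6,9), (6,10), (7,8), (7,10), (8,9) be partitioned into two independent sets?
No (odd cycle of length 3: 9 -> 1 -> 8 -> 9)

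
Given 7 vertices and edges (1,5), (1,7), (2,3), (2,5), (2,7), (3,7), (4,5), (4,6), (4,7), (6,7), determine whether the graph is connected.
Yes (BFS from 1 visits [1, 5, 7, 2, 4, 3, 6] — all 7 vertices reached)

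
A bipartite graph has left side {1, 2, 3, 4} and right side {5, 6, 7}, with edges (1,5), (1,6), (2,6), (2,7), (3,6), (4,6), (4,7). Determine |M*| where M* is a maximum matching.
3 (matching: (1,5), (2,7), (3,6); upper bound min(|L|,|R|) = min(4,3) = 3)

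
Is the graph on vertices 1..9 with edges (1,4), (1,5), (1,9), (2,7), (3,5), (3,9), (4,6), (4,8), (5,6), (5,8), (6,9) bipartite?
Yes. Partition: {1, 2, 3, 6, 8}, {4, 5, 7, 9}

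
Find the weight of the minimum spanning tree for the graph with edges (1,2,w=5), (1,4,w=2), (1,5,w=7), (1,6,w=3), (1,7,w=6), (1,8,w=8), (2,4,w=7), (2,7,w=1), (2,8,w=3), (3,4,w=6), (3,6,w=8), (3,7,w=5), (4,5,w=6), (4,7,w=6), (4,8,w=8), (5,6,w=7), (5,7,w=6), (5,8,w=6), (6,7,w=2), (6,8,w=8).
22 (MST edges: (1,4,w=2), (1,6,w=3), (2,7,w=1), (2,8,w=3), (3,7,w=5), (4,5,w=6), (6,7,w=2); sum of weights 2 + 3 + 1 + 3 + 5 + 6 + 2 = 22)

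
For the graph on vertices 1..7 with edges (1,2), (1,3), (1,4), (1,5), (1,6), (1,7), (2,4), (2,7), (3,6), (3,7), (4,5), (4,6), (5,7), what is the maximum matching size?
3 (matching: (2,7), (3,6), (4,5); upper bound floor(n/2) = floor(7/2) = 3)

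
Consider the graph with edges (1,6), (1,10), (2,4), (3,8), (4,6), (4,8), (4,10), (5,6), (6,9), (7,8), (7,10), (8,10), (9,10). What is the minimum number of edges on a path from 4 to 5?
2 (path: 4 -> 6 -> 5, 2 edges)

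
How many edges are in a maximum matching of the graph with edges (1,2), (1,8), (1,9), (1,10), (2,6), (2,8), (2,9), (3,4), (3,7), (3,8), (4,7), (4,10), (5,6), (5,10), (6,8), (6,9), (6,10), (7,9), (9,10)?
5 (matching: (1,2), (3,8), (4,10), (5,6), (7,9); upper bound floor(n/2) = floor(10/2) = 5)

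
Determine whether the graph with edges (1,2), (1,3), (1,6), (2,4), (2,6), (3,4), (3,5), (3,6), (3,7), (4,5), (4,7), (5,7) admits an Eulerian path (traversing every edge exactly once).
No (6 vertices have odd degree: {1, 2, 3, 5, 6, 7}; Eulerian path requires 0 or 2)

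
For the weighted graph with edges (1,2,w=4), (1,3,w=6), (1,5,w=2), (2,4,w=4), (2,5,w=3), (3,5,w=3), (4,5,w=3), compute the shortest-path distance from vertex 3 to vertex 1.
5 (path: 3 -> 5 -> 1; weights 3 + 2 = 5)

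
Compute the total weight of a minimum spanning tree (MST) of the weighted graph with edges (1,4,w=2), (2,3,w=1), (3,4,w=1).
4 (MST edges: (1,4,w=2), (2,3,w=1), (3,4,w=1); sum of weights 2 + 1 + 1 = 4)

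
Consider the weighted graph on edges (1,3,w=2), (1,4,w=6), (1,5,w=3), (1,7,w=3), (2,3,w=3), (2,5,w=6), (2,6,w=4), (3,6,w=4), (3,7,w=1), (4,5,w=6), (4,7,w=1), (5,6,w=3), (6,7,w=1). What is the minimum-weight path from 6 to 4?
2 (path: 6 -> 7 -> 4; weights 1 + 1 = 2)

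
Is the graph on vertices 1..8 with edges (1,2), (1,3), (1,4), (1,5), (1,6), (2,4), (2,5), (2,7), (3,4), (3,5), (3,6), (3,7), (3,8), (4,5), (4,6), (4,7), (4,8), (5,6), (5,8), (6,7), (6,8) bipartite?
No (odd cycle of length 3: 3 -> 1 -> 4 -> 3)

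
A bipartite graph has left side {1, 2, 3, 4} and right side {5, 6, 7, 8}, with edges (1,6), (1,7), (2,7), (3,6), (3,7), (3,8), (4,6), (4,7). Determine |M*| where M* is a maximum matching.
3 (matching: (1,7), (3,8), (4,6); upper bound min(|L|,|R|) = min(4,4) = 4)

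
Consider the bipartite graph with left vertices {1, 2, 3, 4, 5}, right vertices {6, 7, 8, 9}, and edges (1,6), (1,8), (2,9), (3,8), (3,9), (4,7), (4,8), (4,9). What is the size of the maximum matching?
4 (matching: (1,6), (2,9), (3,8), (4,7); upper bound min(|L|,|R|) = min(5,4) = 4)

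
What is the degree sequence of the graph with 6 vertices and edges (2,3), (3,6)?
[2, 1, 1, 0, 0, 0] (degrees: deg(1)=0, deg(2)=1, deg(3)=2, deg(4)=0, deg(5)=0, deg(6)=1)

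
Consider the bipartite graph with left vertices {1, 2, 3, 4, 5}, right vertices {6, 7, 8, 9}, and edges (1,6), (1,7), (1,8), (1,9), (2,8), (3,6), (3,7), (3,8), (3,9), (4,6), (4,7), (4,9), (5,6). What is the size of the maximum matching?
4 (matching: (1,9), (2,8), (3,7), (4,6); upper bound min(|L|,|R|) = min(5,4) = 4)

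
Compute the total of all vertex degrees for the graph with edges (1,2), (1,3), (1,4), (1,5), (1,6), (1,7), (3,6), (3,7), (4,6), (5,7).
20 (handshake: sum of degrees = 2|E| = 2 x 10 = 20)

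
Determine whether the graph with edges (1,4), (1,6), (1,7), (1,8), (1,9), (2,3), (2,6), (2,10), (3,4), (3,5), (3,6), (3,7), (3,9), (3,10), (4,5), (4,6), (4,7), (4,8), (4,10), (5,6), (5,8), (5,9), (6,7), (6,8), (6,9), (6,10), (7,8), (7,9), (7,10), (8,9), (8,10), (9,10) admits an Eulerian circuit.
No (10 vertices have odd degree: {1, 2, 3, 4, 5, 6, 7, 8, 9, 10}; Eulerian circuit requires 0)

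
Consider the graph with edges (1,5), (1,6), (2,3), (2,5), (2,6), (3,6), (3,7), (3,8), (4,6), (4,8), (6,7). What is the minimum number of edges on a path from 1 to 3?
2 (path: 1 -> 6 -> 3, 2 edges)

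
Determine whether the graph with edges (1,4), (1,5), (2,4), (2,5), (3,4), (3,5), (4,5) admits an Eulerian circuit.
Yes (the graph is connected and all 5 vertices have even degree)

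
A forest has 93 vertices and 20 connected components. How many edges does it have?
73 (Each of the 20 component trees on V_i vertices has V_i - 1 edges; summing gives V - C = 93 - 20 = 73)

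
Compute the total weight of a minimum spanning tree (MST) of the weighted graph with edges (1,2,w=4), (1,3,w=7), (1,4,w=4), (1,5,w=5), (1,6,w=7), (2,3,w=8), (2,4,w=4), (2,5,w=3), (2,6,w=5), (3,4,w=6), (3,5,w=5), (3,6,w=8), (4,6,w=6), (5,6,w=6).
21 (MST edges: (1,2,w=4), (1,4,w=4), (2,5,w=3), (2,6,w=5), (3,5,w=5); sum of weights 4 + 4 + 3 + 5 + 5 = 21)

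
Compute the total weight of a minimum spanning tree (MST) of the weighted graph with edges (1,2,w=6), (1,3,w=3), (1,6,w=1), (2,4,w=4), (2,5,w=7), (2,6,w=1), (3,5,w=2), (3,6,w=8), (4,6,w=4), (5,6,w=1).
9 (MST edges: (1,6,w=1), (2,4,w=4), (2,6,w=1), (3,5,w=2), (5,6,w=1); sum of weights 1 + 4 + 1 + 2 + 1 = 9)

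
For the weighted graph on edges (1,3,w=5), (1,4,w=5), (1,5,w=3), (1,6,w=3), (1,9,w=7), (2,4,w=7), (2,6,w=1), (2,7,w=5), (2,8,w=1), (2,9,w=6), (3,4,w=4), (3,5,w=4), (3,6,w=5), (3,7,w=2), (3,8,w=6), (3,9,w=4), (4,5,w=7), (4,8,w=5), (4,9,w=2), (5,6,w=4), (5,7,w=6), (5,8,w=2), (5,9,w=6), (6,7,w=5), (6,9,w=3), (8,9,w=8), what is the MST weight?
18 (MST edges: (1,5,w=3), (2,6,w=1), (2,8,w=1), (3,4,w=4), (3,7,w=2), (4,9,w=2), (5,8,w=2), (6,9,w=3); sum of weights 3 + 1 + 1 + 4 + 2 + 2 + 2 + 3 = 18)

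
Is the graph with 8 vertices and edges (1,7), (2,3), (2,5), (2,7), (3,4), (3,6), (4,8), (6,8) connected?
Yes (BFS from 1 visits [1, 7, 2, 3, 5, 4, 6, 8] — all 8 vertices reached)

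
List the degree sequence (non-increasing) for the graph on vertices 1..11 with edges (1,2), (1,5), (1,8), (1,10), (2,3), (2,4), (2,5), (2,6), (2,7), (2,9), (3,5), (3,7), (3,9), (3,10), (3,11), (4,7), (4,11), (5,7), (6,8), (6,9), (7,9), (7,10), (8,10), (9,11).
[7, 6, 6, 5, 4, 4, 4, 3, 3, 3, 3] (degrees: deg(1)=4, deg(2)=7, deg(3)=6, deg(4)=3, deg(5)=4, deg(6)=3, deg(7)=6, deg(8)=3, deg(9)=5, deg(10)=4, deg(11)=3)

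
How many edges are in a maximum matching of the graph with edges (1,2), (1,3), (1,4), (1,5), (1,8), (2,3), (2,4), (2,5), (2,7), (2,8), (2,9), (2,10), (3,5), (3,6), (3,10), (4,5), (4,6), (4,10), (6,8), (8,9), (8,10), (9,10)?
5 (matching: (1,5), (2,7), (3,6), (4,10), (8,9); upper bound floor(n/2) = floor(10/2) = 5)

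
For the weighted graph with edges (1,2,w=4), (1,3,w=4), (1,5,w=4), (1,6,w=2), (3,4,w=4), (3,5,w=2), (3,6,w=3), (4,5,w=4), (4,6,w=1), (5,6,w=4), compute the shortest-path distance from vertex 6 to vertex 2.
6 (path: 6 -> 1 -> 2; weights 2 + 4 = 6)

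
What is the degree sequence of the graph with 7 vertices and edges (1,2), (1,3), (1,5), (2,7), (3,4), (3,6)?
[3, 3, 2, 1, 1, 1, 1] (degrees: deg(1)=3, deg(2)=2, deg(3)=3, deg(4)=1, deg(5)=1, deg(6)=1, deg(7)=1)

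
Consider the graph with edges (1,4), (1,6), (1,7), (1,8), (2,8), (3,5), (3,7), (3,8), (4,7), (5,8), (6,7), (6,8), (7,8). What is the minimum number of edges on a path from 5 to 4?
3 (path: 5 -> 8 -> 1 -> 4, 3 edges)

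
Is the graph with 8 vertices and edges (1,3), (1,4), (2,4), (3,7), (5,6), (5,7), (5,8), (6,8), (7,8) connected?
Yes (BFS from 1 visits [1, 3, 4, 7, 2, 5, 8, 6] — all 8 vertices reached)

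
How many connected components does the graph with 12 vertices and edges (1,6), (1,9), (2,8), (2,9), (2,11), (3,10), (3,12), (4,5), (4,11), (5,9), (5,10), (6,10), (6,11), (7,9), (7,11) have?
1 (components: {1, 2, 3, 4, 5, 6, 7, 8, 9, 10, 11, 12})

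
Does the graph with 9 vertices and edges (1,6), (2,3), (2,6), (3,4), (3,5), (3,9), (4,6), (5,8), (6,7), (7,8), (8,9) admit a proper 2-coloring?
Yes. Partition: {1, 2, 4, 5, 7, 9}, {3, 6, 8}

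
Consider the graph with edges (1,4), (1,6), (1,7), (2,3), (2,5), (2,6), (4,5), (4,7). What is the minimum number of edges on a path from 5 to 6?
2 (path: 5 -> 2 -> 6, 2 edges)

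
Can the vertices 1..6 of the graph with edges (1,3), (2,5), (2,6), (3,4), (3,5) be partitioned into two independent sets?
Yes. Partition: {1, 4, 5, 6}, {2, 3}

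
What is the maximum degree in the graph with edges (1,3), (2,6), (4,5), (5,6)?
2 (attained at vertices 5, 6)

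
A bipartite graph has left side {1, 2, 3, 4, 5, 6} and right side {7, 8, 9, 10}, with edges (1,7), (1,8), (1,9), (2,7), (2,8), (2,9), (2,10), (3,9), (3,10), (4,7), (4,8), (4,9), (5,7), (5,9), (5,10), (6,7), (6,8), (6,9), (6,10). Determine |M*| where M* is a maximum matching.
4 (matching: (1,9), (2,10), (4,8), (5,7); upper bound min(|L|,|R|) = min(6,4) = 4)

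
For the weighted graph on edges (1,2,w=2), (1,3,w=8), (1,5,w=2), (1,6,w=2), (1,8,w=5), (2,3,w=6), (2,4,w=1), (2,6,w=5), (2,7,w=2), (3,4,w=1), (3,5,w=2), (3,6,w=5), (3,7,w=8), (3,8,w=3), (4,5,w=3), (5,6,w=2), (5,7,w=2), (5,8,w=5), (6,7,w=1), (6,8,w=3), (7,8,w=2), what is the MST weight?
11 (MST edges: (1,2,w=2), (1,5,w=2), (1,6,w=2), (2,4,w=1), (3,4,w=1), (6,7,w=1), (7,8,w=2); sum of weights 2 + 2 + 2 + 1 + 1 + 1 + 2 = 11)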